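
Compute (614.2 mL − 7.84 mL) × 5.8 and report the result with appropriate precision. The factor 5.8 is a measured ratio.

3.5 × 10³ mL

614.2 mL − 7.84 mL = 606.36 mL; the difference is limited to 1 decimal place (4 s.f.).
Carrying full precision, 606.36 × 5.8 = 3516.888 mL; 5.8 has 2 s.f., so the result keeps min(4, 2) = 2 s.f.
Rounded to 2 significant figures: 3.5 × 10³ mL.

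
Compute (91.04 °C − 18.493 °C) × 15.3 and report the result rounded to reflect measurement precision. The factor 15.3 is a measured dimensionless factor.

91.04 °C − 18.493 °C = 72.547 °C; the difference is limited to 2 decimal places (4 s.f.).
Carrying full precision, 72.547 × 15.3 = 1109.9691 °C; 15.3 has 3 s.f., so the result keeps min(4, 3) = 3 s.f.
Rounded to 3 significant figures: 1.11 × 10³ °C.

1.11 × 10³ °C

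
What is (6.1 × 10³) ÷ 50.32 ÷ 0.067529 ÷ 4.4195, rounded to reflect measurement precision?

(6.1 × 10³) ÷ 50.32 ÷ 0.067529 ÷ 4.4195 = 406.186743815…
Multiplication/division keeps the fewest significant figures: 6.1 × 10³ → 2 s.f., 50.32 → 4 s.f., 0.067529 → 5 s.f., 4.4195 → 5 s.f.; limit is 2.
Rounded to 2 significant figures: 4.1 × 10².

4.1 × 10²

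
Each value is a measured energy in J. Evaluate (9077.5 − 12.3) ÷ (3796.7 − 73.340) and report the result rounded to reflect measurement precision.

2.4347

9077.5 − 12.3 = 9065.2, limited to 1 d.p. → 5 s.f.; 3796.7 − 73.340 = 3723.360, limited to 1 d.p. → 5 s.f.
Carrying full precision, 9065.2 ÷ 3723.360 = 2.43468265223…; keep min(5, 5) = 5 s.f.
Rounded to 5 significant figures: 2.4347.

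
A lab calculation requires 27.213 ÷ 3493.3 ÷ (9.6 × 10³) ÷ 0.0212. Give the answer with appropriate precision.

3.8 × 10⁻⁵

27.213 ÷ 3493.3 ÷ (9.6 × 10³) ÷ 0.0212 = 0.0000382766079433…
Multiplication/division keeps the fewest significant figures: 27.213 → 5 s.f., 3493.3 → 5 s.f., 9.6 × 10³ → 2 s.f., 0.0212 → 3 s.f.; limit is 2.
Rounded to 2 significant figures: 3.8 × 10⁻⁵.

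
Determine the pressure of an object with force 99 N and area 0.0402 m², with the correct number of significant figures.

2.5 × 10^3 Pa

pressure = 99 N ÷ 0.0402 m² = 2462.68656716… Pa.
99 has 2 significant figures; 0.0402 has 3.
Division/multiplication keeps the fewest: 2 significant figures.
Rounded: 2.5 × 10^3 Pa.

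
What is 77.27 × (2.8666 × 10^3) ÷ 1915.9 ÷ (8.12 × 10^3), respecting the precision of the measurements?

0.0142

77.27 × (2.8666 × 10^3) ÷ 1915.9 ÷ (8.12 × 10^3) = 0.0142380050328…
Multiplication/division keeps the fewest significant figures: 77.27 → 4 s.f., 2.8666 × 10^3 → 5 s.f., 1915.9 → 5 s.f., 8.12 × 10^3 → 3 s.f.; limit is 3.
Rounded to 3 significant figures: 0.0142.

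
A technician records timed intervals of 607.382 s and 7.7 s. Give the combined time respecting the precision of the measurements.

607.382 s + 7.7 s = 615.082 s.
Addition/subtraction keeps the fewest decimal places: 607.382 → 3 decimal places, 7.7 → 1 decimal place; limit is 1.
Rounded to 1 decimal place: 615.1 s.

615.1 s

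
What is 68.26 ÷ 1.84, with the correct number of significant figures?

68.26 ÷ 1.84 = 37.097826087…
Multiplication/division keeps the fewest significant figures: 68.26 → 4 s.f., 1.84 → 3 s.f.; limit is 3.
Rounded to 3 significant figures: 37.1.

37.1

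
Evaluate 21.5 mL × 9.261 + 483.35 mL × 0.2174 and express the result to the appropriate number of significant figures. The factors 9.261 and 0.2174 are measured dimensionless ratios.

304 mL

21.5 × 9.261 = 199.1115 → 199 mL (3 s.f., last digit at the 10^0 place).
483.35 × 0.2174 = 105.08029 → 105.1 mL (4 s.f., last digit at the 10^-1 place).
Sum: 304.19179 mL; keep the coarser place, 10^0.
Result: 304 mL.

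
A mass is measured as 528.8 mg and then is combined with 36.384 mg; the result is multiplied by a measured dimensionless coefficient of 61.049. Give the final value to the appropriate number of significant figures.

528.8 mg + 36.384 mg = 565.184 mg; the sum is limited to 1 decimal place (4 s.f.).
Carrying full precision, 565.184 × 61.049 = 34503.918016 mg; 61.049 has 5 s.f., so the result keeps min(4, 5) = 4 s.f.
Rounded to 4 significant figures: 3.450 × 10⁴ mg.

3.450 × 10⁴ mg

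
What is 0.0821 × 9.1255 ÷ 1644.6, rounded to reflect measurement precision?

0.0821 × 9.1255 ÷ 1644.6 = 0.000455553660465…
Multiplication/division keeps the fewest significant figures: 0.0821 → 3 s.f., 9.1255 → 5 s.f., 1644.6 → 5 s.f.; limit is 3.
Rounded to 3 significant figures: 4.56 × 10^-4.

4.56 × 10^-4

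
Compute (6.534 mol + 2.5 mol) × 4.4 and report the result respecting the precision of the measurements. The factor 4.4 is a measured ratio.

6.534 mol + 2.5 mol = 9.034 mol; the sum is limited to 1 decimal place (2 s.f.).
Carrying full precision, 9.034 × 4.4 = 39.7496 mol; 4.4 has 2 s.f., so the result keeps min(2, 2) = 2 s.f.
Rounded to 2 significant figures: 40. mol.

40. mol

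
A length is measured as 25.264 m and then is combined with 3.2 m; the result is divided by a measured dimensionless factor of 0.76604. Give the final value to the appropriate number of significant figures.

25.264 m + 3.2 m = 28.464 m; the sum is limited to 1 decimal place (3 s.f.).
Carrying full precision, 28.464 ÷ 0.76604 = 37.157328599… m; 0.76604 has 5 s.f., so the result keeps min(3, 5) = 3 s.f.
Rounded to 3 significant figures: 37.2 m.

37.2 m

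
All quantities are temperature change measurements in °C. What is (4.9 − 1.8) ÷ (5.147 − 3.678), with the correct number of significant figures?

2.1

4.9 − 1.8 = 3.1, limited to 1 d.p. → 2 s.f.; 5.147 − 3.678 = 1.469, limited to 3 d.p. → 4 s.f.
Carrying full precision, 3.1 ÷ 1.469 = 2.11027910143…; keep min(2, 4) = 2 s.f.
Rounded to 2 significant figures: 2.1.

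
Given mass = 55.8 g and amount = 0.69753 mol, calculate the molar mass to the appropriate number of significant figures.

80.0 g/mol

molar mass = 55.8 g ÷ 0.69753 mol = 79.9965592878… g/mol.
55.8 has 3 significant figures; 0.69753 has 5.
Division/multiplication keeps the fewest: 3 significant figures.
Rounded: 80.0 g/mol.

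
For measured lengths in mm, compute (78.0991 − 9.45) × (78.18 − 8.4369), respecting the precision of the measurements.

78.0991 − 9.45 = 68.6491, limited to 2 d.p. → 4 s.f.; 78.18 − 8.4369 = 69.7431, limited to 2 d.p. → 4 s.f.
Carrying full precision, 68.6491 × 69.7431 = 4787.80104621; keep min(4, 4) = 4 s.f.
Rounded to 4 significant figures: 4788 mm².

4788 mm²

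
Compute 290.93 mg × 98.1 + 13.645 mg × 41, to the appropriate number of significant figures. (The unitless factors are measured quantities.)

2.91 × 10⁴ mg

290.93 × 98.1 = 28540.233 → 2.85 × 10⁴ mg (3 s.f., last digit at the 10^2 place).
13.645 × 41 = 559.445 → 5.6 × 10² mg (2 s.f., last digit at the 10^1 place).
Sum: 29099.678 mg; keep the coarser place, 10^2.
Result: 2.91 × 10⁴ mg.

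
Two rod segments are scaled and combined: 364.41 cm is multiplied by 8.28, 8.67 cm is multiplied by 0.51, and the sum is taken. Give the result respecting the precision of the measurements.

364.41 × 8.28 = 3017.3148 → 3.02 × 10³ cm (3 s.f., last digit at the 10^1 place).
8.67 × 0.51 = 4.4217 → 4.4 cm (2 s.f., last digit at the 10^-1 place).
Sum: 3021.7365 cm; keep the coarser place, 10^1.
Result: 3.02 × 10³ cm.

3.02 × 10³ cm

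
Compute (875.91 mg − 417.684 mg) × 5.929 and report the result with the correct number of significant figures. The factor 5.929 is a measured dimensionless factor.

875.91 mg − 417.684 mg = 458.226 mg; the difference is limited to 2 decimal places (5 s.f.).
Carrying full precision, 458.226 × 5.929 = 2716.821954 mg; 5.929 has 4 s.f., so the result keeps min(5, 4) = 4 s.f.
Rounded to 4 significant figures: 2717 mg.

2717 mg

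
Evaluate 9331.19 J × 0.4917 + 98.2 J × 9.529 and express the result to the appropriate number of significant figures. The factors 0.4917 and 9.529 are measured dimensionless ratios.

9331.19 × 0.4917 = 4588.146123 → 4588 J (4 s.f., last digit at the 10^0 place).
98.2 × 9.529 = 935.7478 → 936 J (3 s.f., last digit at the 10^0 place).
Sum: 5523.893923 J; keep the coarser place, 10^0.
Result: 5524 J.

5524 J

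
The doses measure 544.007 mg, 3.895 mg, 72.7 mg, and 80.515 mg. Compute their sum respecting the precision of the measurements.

701.1 mg

544.007 mg + 3.895 mg + 72.7 mg + 80.515 mg = 701.117 mg.
Addition/subtraction keeps the fewest decimal places: 544.007 → 3 decimal places, 3.895 → 3 decimal places, 72.7 → 1 decimal place, 80.515 → 3 decimal places; limit is 1.
Rounded to 1 decimal place: 701.1 mg.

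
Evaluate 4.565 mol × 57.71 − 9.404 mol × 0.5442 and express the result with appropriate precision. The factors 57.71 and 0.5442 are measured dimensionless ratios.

4.565 × 57.71 = 263.44615 → 2.634 × 10^2 mol (4 s.f., last digit at the 10^-1 place).
9.404 × 0.5442 = 5.1176568 → 5.118 mol (4 s.f., last digit at the 10^-3 place).
Difference: 258.3284932 mol; keep the coarser place, 10^-1.
Result: 258.3 mol.

258.3 mol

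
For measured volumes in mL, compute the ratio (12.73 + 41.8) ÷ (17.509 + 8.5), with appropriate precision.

2.10

12.73 + 41.8 = 54.53, limited to 1 d.p. → 3 s.f.; 17.509 + 8.5 = 26.009, limited to 1 d.p. → 3 s.f.
Carrying full precision, 54.53 ÷ 26.009 = 2.0965819524…; keep min(3, 3) = 3 s.f.
Rounded to 3 significant figures: 2.10.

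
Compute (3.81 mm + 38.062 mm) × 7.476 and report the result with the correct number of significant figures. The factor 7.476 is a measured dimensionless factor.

3.81 mm + 38.062 mm = 41.872 mm; the sum is limited to 2 decimal places (4 s.f.).
Carrying full precision, 41.872 × 7.476 = 313.035072 mm; 7.476 has 4 s.f., so the result keeps min(4, 4) = 4 s.f.
Rounded to 4 significant figures: 313.0 mm.

313.0 mm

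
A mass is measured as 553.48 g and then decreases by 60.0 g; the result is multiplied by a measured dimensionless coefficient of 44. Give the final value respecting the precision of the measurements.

2.2 × 10^4 g

553.48 g − 60.0 g = 493.48 g; the difference is limited to 1 decimal place (4 s.f.).
Carrying full precision, 493.48 × 44 = 21713.12 g; 44 has 2 s.f., so the result keeps min(4, 2) = 2 s.f.
Rounded to 2 significant figures: 2.2 × 10^4 g.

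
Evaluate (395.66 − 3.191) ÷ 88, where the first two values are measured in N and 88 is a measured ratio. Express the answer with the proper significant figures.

4.5 N

395.66 N − 3.191 N = 392.469 N; the difference is limited to 2 decimal places (5 s.f.).
Carrying full precision, 392.469 ÷ 88 = 4.459875 N; 88 has 2 s.f., so the result keeps min(5, 2) = 2 s.f.
Rounded to 2 significant figures: 4.5 N.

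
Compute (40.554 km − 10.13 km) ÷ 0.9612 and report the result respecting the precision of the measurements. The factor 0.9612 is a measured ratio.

40.554 km − 10.13 km = 30.424 km; the difference is limited to 2 decimal places (4 s.f.).
Carrying full precision, 30.424 ÷ 0.9612 = 31.6521015397… km; 0.9612 has 4 s.f., so the result keeps min(4, 4) = 4 s.f.
Rounded to 4 significant figures: 31.65 km.

31.65 km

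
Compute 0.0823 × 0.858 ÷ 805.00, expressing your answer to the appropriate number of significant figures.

0.0823 × 0.858 ÷ 805.00 = 0.0000877185093168…
Multiplication/division keeps the fewest significant figures: 0.0823 → 3 s.f., 0.858 → 3 s.f., 805.00 → 5 s.f.; limit is 3.
Rounded to 3 significant figures: 8.77 × 10⁻⁵.

8.77 × 10⁻⁵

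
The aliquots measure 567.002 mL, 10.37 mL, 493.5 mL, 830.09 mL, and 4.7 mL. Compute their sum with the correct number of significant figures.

1905.7 mL

567.002 mL + 10.37 mL + 493.5 mL + 830.09 mL + 4.7 mL = 1905.662 mL.
Addition/subtraction keeps the fewest decimal places: 567.002 → 3 decimal places, 10.37 → 2 decimal places, 493.5 → 1 decimal place, 830.09 → 2 decimal places, 4.7 → 1 decimal place; limit is 1.
Rounded to 1 decimal place: 1905.7 mL.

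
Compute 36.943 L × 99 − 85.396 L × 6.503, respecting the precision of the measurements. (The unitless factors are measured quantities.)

3.1 × 10³ L

36.943 × 99 = 3657.357 → 3.7 × 10³ L (2 s.f., last digit at the 10^2 place).
85.396 × 6.503 = 555.330188 → 555.3 L (4 s.f., last digit at the 10^-1 place).
Difference: 3102.026812 L; keep the coarser place, 10^2.
Result: 3.1 × 10³ L.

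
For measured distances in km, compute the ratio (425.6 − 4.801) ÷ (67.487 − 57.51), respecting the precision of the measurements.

42.2

425.6 − 4.801 = 420.799, limited to 1 d.p. → 4 s.f.; 67.487 − 57.51 = 9.977, limited to 2 d.p. → 3 s.f.
Carrying full precision, 420.799 ÷ 9.977 = 42.1769068858…; keep min(4, 3) = 3 s.f.
Rounded to 3 significant figures: 42.2.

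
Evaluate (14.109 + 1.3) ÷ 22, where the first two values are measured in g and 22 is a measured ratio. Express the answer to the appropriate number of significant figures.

0.70 g

14.109 g + 1.3 g = 15.409 g; the sum is limited to 1 decimal place (3 s.f.).
Carrying full precision, 15.409 ÷ 22 = 0.700409090909… g; 22 has 2 s.f., so the result keeps min(3, 2) = 2 s.f.
Rounded to 2 significant figures: 0.70 g.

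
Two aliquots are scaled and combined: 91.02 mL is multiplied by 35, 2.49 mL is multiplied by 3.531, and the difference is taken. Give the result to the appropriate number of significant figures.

91.02 × 35 = 3185.7 → 3.2 × 10^3 mL (2 s.f., last digit at the 10^2 place).
2.49 × 3.531 = 8.79219 → 8.79 mL (3 s.f., last digit at the 10^-2 place).
Difference: 3176.90781 mL; keep the coarser place, 10^2.
Result: 3.2 × 10^3 mL.

3.2 × 10^3 mL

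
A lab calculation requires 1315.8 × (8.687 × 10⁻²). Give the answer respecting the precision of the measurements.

114.3

1315.8 × (8.687 × 10⁻²) = 114.303546
Multiplication/division keeps the fewest significant figures: 1315.8 → 5 s.f., 8.687 × 10⁻² → 4 s.f.; limit is 4.
Rounded to 4 significant figures: 114.3.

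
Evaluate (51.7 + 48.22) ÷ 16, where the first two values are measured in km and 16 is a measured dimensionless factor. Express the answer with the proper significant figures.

51.7 km + 48.22 km = 99.92 km; the sum is limited to 1 decimal place (3 s.f.).
Carrying full precision, 99.92 ÷ 16 = 6.245 km; 16 has 2 s.f., so the result keeps min(3, 2) = 2 s.f.
Rounded to 2 significant figures: 6.2 km.

6.2 km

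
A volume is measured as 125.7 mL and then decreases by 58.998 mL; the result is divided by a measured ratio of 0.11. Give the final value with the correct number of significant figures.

125.7 mL − 58.998 mL = 66.702 mL; the difference is limited to 1 decimal place (3 s.f.).
Carrying full precision, 66.702 ÷ 0.11 = 606.381818182… mL; 0.11 has 2 s.f., so the result keeps min(3, 2) = 2 s.f.
Rounded to 2 significant figures: 6.1 × 10^2 mL.

6.1 × 10^2 mL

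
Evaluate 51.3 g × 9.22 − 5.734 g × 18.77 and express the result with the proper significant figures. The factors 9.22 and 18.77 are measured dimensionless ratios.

3.65 × 10^2 g

51.3 × 9.22 = 472.986 → 473 g (3 s.f., last digit at the 10^0 place).
5.734 × 18.77 = 107.62718 → 107.6 g (4 s.f., last digit at the 10^-1 place).
Difference: 365.35882 g; keep the coarser place, 10^0.
Result: 3.65 × 10^2 g.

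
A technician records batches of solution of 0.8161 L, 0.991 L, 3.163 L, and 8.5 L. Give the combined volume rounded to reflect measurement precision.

0.8161 L + 0.991 L + 3.163 L + 8.5 L = 13.4701 L.
Addition/subtraction keeps the fewest decimal places: 0.8161 → 4 decimal places, 0.991 → 3 decimal places, 3.163 → 3 decimal places, 8.5 → 1 decimal place; limit is 1.
Rounded to 1 decimal place: 13.5 L.

13.5 L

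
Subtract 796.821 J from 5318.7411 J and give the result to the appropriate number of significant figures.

4521.920 J

5318.7411 J − 796.821 J = 4521.9201 J.
Addition/subtraction keeps the fewest decimal places: 5318.7411 → 4 decimal places, 796.821 → 3 decimal places; limit is 3.
Rounded to 3 decimal places: 4521.920 J.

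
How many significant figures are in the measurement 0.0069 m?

0.0069: leading zeros are not significant.

2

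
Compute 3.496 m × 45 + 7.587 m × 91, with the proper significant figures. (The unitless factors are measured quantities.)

3.496 × 45 = 157.32 → 1.6 × 10^2 m (2 s.f., last digit at the 10^1 place).
7.587 × 91 = 690.417 → 6.9 × 10^2 m (2 s.f., last digit at the 10^1 place).
Sum: 847.737 m; keep the coarser place, 10^1.
Result: 8.5 × 10^2 m.

8.5 × 10^2 m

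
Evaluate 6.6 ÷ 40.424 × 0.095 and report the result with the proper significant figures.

6.6 ÷ 40.424 × 0.095 = 0.0155105877696…
Multiplication/division keeps the fewest significant figures: 6.6 → 2 s.f., 40.424 → 5 s.f., 0.095 → 2 s.f.; limit is 2.
Rounded to 2 significant figures: 0.016.

0.016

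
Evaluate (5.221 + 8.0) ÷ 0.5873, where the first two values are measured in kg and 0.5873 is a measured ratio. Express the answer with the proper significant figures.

22.5 kg

5.221 kg + 8.0 kg = 13.221 kg; the sum is limited to 1 decimal place (3 s.f.).
Carrying full precision, 13.221 ÷ 0.5873 = 22.5114932743… kg; 0.5873 has 4 s.f., so the result keeps min(3, 4) = 3 s.f.
Rounded to 3 significant figures: 22.5 kg.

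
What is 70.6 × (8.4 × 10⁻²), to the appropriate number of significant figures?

70.6 × (8.4 × 10⁻²) = 5.9304
Multiplication/division keeps the fewest significant figures: 70.6 → 3 s.f., 8.4 × 10⁻² → 2 s.f.; limit is 2.
Rounded to 2 significant figures: 5.9.

5.9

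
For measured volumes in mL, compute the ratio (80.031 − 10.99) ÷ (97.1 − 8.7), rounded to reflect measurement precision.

80.031 − 10.99 = 69.041, limited to 2 d.p. → 4 s.f.; 97.1 − 8.7 = 88.4, limited to 1 d.p. → 3 s.f.
Carrying full precision, 69.041 ÷ 88.4 = 0.78100678733…; keep min(4, 3) = 3 s.f.
Rounded to 3 significant figures: 0.781.

0.781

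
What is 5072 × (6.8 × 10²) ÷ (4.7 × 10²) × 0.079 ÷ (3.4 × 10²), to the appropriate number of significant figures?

1.7

5072 × (6.8 × 10²) ÷ (4.7 × 10²) × 0.079 ÷ (3.4 × 10²) = 1.70505531915…
Multiplication/division keeps the fewest significant figures: 5072 → 4 s.f., 6.8 × 10² → 2 s.f., 4.7 × 10² → 2 s.f., 0.079 → 2 s.f., 3.4 × 10² → 2 s.f.; limit is 2.
Rounded to 2 significant figures: 1.7.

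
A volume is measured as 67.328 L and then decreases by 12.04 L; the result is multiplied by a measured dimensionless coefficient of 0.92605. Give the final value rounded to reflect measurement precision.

67.328 L − 12.04 L = 55.288 L; the difference is limited to 2 decimal places (4 s.f.).
Carrying full precision, 55.288 × 0.92605 = 51.1994524 L; 0.92605 has 5 s.f., so the result keeps min(4, 5) = 4 s.f.
Rounded to 4 significant figures: 51.20 L.

51.20 L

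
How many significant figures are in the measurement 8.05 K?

3

8.05: zeros between nonzero digits are significant.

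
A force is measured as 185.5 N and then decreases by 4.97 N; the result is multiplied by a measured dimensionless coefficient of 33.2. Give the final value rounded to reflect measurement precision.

5.99 × 10³ N

185.5 N − 4.97 N = 180.53 N; the difference is limited to 1 decimal place (4 s.f.).
Carrying full precision, 180.53 × 33.2 = 5993.596 N; 33.2 has 3 s.f., so the result keeps min(4, 3) = 3 s.f.
Rounded to 3 significant figures: 5.99 × 10³ N.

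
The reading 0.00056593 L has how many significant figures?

0.00056593: leading zeros are not significant.

5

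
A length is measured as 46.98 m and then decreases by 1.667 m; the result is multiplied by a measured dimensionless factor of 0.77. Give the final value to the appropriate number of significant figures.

35 m

46.98 m − 1.667 m = 45.313 m; the difference is limited to 2 decimal places (4 s.f.).
Carrying full precision, 45.313 × 0.77 = 34.89101 m; 0.77 has 2 s.f., so the result keeps min(4, 2) = 2 s.f.
Rounded to 2 significant figures: 35 m.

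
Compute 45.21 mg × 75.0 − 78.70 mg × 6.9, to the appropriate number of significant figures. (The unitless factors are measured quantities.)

2.85 × 10³ mg

45.21 × 75.0 = 3390.75 → 3.39 × 10³ mg (3 s.f., last digit at the 10^1 place).
78.70 × 6.9 = 543.03 → 5.4 × 10² mg (2 s.f., last digit at the 10^1 place).
Difference: 2847.72 mg; keep the coarser place, 10^1.
Result: 2.85 × 10³ mg.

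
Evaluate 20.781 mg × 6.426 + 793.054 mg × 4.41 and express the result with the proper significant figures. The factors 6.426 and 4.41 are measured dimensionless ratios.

3.63 × 10^3 mg

20.781 × 6.426 = 133.538706 → 133.5 mg (4 s.f., last digit at the 10^-1 place).
793.054 × 4.41 = 3497.36814 → 3.50 × 10^3 mg (3 s.f., last digit at the 10^1 place).
Sum: 3630.906846 mg; keep the coarser place, 10^1.
Result: 3.63 × 10^3 mg.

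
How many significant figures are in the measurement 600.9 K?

600.9: zeros between nonzero digits are significant.

4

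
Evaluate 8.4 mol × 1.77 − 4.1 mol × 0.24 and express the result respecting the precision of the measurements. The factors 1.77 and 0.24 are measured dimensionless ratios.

8.4 × 1.77 = 14.868 → 15 mol (2 s.f., last digit at the 10^0 place).
4.1 × 0.24 = 0.984 → 0.98 mol (2 s.f., last digit at the 10^-2 place).
Difference: 13.884 mol; keep the coarser place, 10^0.
Result: 14 mol.

14 mol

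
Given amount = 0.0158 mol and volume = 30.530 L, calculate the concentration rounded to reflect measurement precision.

5.18 × 10⁻⁴ mol/L

concentration = 0.0158 mol ÷ 30.530 L = 0.000517523747134… mol/L.
0.0158 has 3 significant figures; 30.530 has 5.
Division/multiplication keeps the fewest: 3 significant figures.
Rounded: 5.18 × 10⁻⁴ mol/L.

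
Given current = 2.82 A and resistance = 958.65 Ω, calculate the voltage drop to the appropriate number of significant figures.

2.70 × 10³ V

voltage drop = 2.82 A × 958.65 Ω = 2703.393 V.
2.82 has 3 significant figures; 958.65 has 5.
Division/multiplication keeps the fewest: 3 significant figures.
Rounded: 2.70 × 10³ V.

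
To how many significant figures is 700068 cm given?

700068: zeros between nonzero digits are significant.

6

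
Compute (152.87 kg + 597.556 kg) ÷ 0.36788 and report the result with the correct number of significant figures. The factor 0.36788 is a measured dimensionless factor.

152.87 kg + 597.556 kg = 750.426 kg; the sum is limited to 2 decimal places (5 s.f.).
Carrying full precision, 750.426 ÷ 0.36788 = 2039.86626074… kg; 0.36788 has 5 s.f., so the result keeps min(5, 5) = 5 s.f.
Rounded to 5 significant figures: 2039.9 kg.

2039.9 kg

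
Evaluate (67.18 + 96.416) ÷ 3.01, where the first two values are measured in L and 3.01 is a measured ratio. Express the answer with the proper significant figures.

54.4 L

67.18 L + 96.416 L = 163.596 L; the sum is limited to 2 decimal places (5 s.f.).
Carrying full precision, 163.596 ÷ 3.01 = 54.3508305648… L; 3.01 has 3 s.f., so the result keeps min(5, 3) = 3 s.f.
Rounded to 3 significant figures: 54.4 L.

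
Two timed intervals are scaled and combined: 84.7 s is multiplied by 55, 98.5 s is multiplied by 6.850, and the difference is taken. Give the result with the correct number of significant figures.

84.7 × 55 = 4658.5 → 4.7 × 10³ s (2 s.f., last digit at the 10^2 place).
98.5 × 6.850 = 674.725 → 675 s (3 s.f., last digit at the 10^0 place).
Difference: 3983.775 s; keep the coarser place, 10^2.
Result: 4.0 × 10³ s.

4.0 × 10³ s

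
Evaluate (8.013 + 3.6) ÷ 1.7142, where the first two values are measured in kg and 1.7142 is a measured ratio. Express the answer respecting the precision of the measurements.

6.77 kg

8.013 kg + 3.6 kg = 11.613 kg; the sum is limited to 1 decimal place (3 s.f.).
Carrying full precision, 11.613 ÷ 1.7142 = 6.77458872944… kg; 1.7142 has 5 s.f., so the result keeps min(3, 5) = 3 s.f.
Rounded to 3 significant figures: 6.77 kg.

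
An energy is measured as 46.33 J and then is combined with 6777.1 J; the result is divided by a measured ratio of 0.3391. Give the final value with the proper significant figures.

46.33 J + 6777.1 J = 6823.43 J; the sum is limited to 1 decimal place (5 s.f.).
Carrying full precision, 6823.43 ÷ 0.3391 = 20122.1763492… J; 0.3391 has 4 s.f., so the result keeps min(5, 4) = 4 s.f.
Rounded to 4 significant figures: 2.012 × 10⁴ J.

2.012 × 10⁴ J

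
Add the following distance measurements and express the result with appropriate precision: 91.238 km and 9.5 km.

100.7 km

91.238 km + 9.5 km = 100.738 km.
Addition/subtraction keeps the fewest decimal places: 91.238 → 3 decimal places, 9.5 → 1 decimal place; limit is 1.
Rounded to 1 decimal place: 100.7 km.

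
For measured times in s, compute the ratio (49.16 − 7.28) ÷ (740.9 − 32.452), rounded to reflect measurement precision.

0.05912

49.16 − 7.28 = 41.88, limited to 2 d.p. → 4 s.f.; 740.9 − 32.452 = 708.448, limited to 1 d.p. → 4 s.f.
Carrying full precision, 41.88 ÷ 708.448 = 0.059115136185…; keep min(4, 4) = 4 s.f.
Rounded to 4 significant figures: 0.05912.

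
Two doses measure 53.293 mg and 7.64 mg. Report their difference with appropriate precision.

45.65 mg

53.293 mg − 7.64 mg = 45.653 mg.
Addition/subtraction keeps the fewest decimal places: 53.293 → 3 decimal places, 7.64 → 2 decimal places; limit is 2.
Rounded to 2 decimal places: 45.65 mg.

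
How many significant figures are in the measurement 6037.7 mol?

5

6037.7: zeros between nonzero digits are significant.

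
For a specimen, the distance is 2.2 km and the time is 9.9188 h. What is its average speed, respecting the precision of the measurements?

0.22 km/h

average speed = 2.2 km ÷ 9.9188 h = 0.221801024317… km/h.
2.2 has 2 significant figures; 9.9188 has 5.
Division/multiplication keeps the fewest: 2 significant figures.
Rounded: 0.22 km/h.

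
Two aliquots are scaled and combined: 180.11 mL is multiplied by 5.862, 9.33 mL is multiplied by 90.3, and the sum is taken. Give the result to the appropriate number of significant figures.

180.11 × 5.862 = 1055.80482 → 1056 mL (4 s.f., last digit at the 10^0 place).
9.33 × 90.3 = 842.499 → 842 mL (3 s.f., last digit at the 10^0 place).
Sum: 1898.30382 mL; keep the coarser place, 10^0.
Result: 1898 mL.

1898 mL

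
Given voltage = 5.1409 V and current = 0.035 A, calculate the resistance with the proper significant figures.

1.5 × 10² Ω

resistance = 5.1409 V ÷ 0.035 A = 146.882857143… Ω.
5.1409 has 5 significant figures; 0.035 has 2.
Division/multiplication keeps the fewest: 2 significant figures.
Rounded: 1.5 × 10² Ω.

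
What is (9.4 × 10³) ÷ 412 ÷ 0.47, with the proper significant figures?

49

(9.4 × 10³) ÷ 412 ÷ 0.47 = 48.5436893204…
Multiplication/division keeps the fewest significant figures: 9.4 × 10³ → 2 s.f., 412 → 3 s.f., 0.47 → 2 s.f.; limit is 2.
Rounded to 2 significant figures: 49.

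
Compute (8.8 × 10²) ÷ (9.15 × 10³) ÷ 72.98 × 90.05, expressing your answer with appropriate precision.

0.12

(8.8 × 10²) ÷ (9.15 × 10³) ÷ 72.98 × 90.05 = 0.118670134942…
Multiplication/division keeps the fewest significant figures: 8.8 × 10² → 2 s.f., 9.15 × 10³ → 3 s.f., 72.98 → 4 s.f., 90.05 → 4 s.f.; limit is 2.
Rounded to 2 significant figures: 0.12.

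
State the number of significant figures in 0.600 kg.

3

0.600: leading zeros are not significant; trailing zeros after a decimal point are significant.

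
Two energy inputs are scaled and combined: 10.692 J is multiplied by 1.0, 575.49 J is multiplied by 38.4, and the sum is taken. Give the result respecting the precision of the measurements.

10.692 × 1.0 = 10.692 → 11 J (2 s.f., last digit at the 10^0 place).
575.49 × 38.4 = 22098.816 → 2.21 × 10⁴ J (3 s.f., last digit at the 10^2 place).
Sum: 22109.508 J; keep the coarser place, 10^2.
Result: 2.21 × 10⁴ J.

2.21 × 10⁴ J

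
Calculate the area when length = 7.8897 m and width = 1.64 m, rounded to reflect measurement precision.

area = 7.8897 m × 1.64 m = 12.939108 m².
7.8897 has 5 significant figures; 1.64 has 3.
Division/multiplication keeps the fewest: 3 significant figures.
Rounded: 12.9 m².

12.9 m²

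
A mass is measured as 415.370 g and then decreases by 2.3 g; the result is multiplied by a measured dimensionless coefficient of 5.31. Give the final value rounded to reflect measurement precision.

415.370 g − 2.3 g = 413.070 g; the difference is limited to 1 decimal place (4 s.f.).
Carrying full precision, 413.070 × 5.31 = 2193.4017 g; 5.31 has 3 s.f., so the result keeps min(4, 3) = 3 s.f.
Rounded to 3 significant figures: 2.19 × 10^3 g.

2.19 × 10^3 g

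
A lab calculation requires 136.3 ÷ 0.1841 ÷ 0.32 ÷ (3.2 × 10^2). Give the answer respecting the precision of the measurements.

136.3 ÷ 0.1841 ÷ 0.32 ÷ (3.2 × 10^2) = 7.23006348452…
Multiplication/division keeps the fewest significant figures: 136.3 → 4 s.f., 0.1841 → 4 s.f., 0.32 → 2 s.f., 3.2 × 10^2 → 2 s.f.; limit is 2.
Rounded to 2 significant figures: 7.2.

7.2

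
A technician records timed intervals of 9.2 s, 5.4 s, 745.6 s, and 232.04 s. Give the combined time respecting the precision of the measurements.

992.2 s

9.2 s + 5.4 s + 745.6 s + 232.04 s = 992.24 s.
Addition/subtraction keeps the fewest decimal places: 9.2 → 1 decimal place, 5.4 → 1 decimal place, 745.6 → 1 decimal place, 232.04 → 2 decimal places; limit is 1.
Rounded to 1 decimal place: 992.2 s.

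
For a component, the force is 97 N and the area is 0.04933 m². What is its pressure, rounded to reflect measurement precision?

pressure = 97 N ÷ 0.04933 m² = 1966.34907764… Pa.
97 has 2 significant figures; 0.04933 has 4.
Division/multiplication keeps the fewest: 2 significant figures.
Rounded: 2.0 × 10^3 Pa.

2.0 × 10^3 Pa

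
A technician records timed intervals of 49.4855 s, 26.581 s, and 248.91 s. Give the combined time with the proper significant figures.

49.4855 s + 26.581 s + 248.91 s = 324.9765 s.
Addition/subtraction keeps the fewest decimal places: 49.4855 → 4 decimal places, 26.581 → 3 decimal places, 248.91 → 2 decimal places; limit is 2.
Rounded to 2 decimal places: 324.98 s.

324.98 s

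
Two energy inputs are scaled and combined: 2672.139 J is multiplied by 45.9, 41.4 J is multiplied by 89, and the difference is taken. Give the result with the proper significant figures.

2672.139 × 45.9 = 122651.1801 → 1.23 × 10⁵ J (3 s.f., last digit at the 10^3 place).
41.4 × 89 = 3684.6 → 3.7 × 10³ J (2 s.f., last digit at the 10^2 place).
Difference: 118966.5801 J; keep the coarser place, 10^3.
Result: 1.19 × 10⁵ J.

1.19 × 10⁵ J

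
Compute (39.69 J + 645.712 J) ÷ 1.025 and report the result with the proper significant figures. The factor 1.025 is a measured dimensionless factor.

39.69 J + 645.712 J = 685.402 J; the sum is limited to 2 decimal places (5 s.f.).
Carrying full precision, 685.402 ÷ 1.025 = 668.684878049… J; 1.025 has 4 s.f., so the result keeps min(5, 4) = 4 s.f.
Rounded to 4 significant figures: 668.7 J.

668.7 J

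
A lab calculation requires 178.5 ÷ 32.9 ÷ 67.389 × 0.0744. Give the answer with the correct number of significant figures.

178.5 ÷ 32.9 ÷ 67.389 × 0.0744 = 0.00598999205313…
Multiplication/division keeps the fewest significant figures: 178.5 → 4 s.f., 32.9 → 3 s.f., 67.389 → 5 s.f., 0.0744 → 3 s.f.; limit is 3.
Rounded to 3 significant figures: 0.00599.

0.00599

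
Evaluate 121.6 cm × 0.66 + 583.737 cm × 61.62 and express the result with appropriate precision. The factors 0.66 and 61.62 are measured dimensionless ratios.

121.6 × 0.66 = 80.256 → 80. cm (2 s.f., last digit at the 10^0 place).
583.737 × 61.62 = 35969.87394 → 3.597 × 10^4 cm (4 s.f., last digit at the 10^1 place).
Sum: 36050.12994 cm; keep the coarser place, 10^1.
Result: 3.605 × 10^4 cm.

3.605 × 10^4 cm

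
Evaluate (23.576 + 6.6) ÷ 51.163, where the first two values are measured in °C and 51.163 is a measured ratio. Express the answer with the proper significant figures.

0.590 °C

23.576 °C + 6.6 °C = 30.176 °C; the sum is limited to 1 decimal place (3 s.f.).
Carrying full precision, 30.176 ÷ 51.163 = 0.58980122354… °C; 51.163 has 5 s.f., so the result keeps min(3, 5) = 3 s.f.
Rounded to 3 significant figures: 0.590 °C.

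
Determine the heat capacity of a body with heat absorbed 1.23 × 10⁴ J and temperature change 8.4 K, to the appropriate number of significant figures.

heat capacity = 1.23 × 10⁴ J ÷ 8.4 K = 1464.28571429… J/K.
1.23 × 10⁴ has 3 significant figures; 8.4 has 2.
Division/multiplication keeps the fewest: 2 significant figures.
Rounded: 1.5 × 10³ J/K.

1.5 × 10³ J/K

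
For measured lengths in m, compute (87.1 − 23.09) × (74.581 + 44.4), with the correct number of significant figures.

87.1 − 23.09 = 64.01, limited to 1 d.p. → 3 s.f.; 74.581 + 44.4 = 118.981, limited to 1 d.p. → 4 s.f.
Carrying full precision, 64.01 × 118.981 = 7615.97381; keep min(3, 4) = 3 s.f.
Rounded to 3 significant figures: 7.62 × 10³ m².

7.62 × 10³ m²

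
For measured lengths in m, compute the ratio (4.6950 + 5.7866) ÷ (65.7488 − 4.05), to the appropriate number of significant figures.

0.1699

4.6950 + 5.7866 = 10.4816, limited to 4 d.p. → 6 s.f.; 65.7488 − 4.05 = 61.6988, limited to 2 d.p. → 4 s.f.
Carrying full precision, 10.4816 ÷ 61.6988 = 0.169883368882…; keep min(6, 4) = 4 s.f.
Rounded to 4 significant figures: 0.1699.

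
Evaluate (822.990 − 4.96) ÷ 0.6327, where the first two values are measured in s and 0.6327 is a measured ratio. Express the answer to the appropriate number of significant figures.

1293 s

822.990 s − 4.96 s = 818.030 s; the difference is limited to 2 decimal places (5 s.f.).
Carrying full precision, 818.030 ÷ 0.6327 = 1292.91923502… s; 0.6327 has 4 s.f., so the result keeps min(5, 4) = 4 s.f.
Rounded to 4 significant figures: 1293 s.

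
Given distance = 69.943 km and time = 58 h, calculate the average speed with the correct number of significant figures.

average speed = 69.943 km ÷ 58 h = 1.2059137931… km/h.
69.943 has 5 significant figures; 58 has 2.
Division/multiplication keeps the fewest: 2 significant figures.
Rounded: 1.2 km/h.

1.2 km/h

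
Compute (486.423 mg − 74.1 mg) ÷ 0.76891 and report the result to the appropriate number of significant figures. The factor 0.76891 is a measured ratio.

536.2 mg

486.423 mg − 74.1 mg = 412.323 mg; the difference is limited to 1 decimal place (4 s.f.).
Carrying full precision, 412.323 ÷ 0.76891 = 536.243513545… mg; 0.76891 has 5 s.f., so the result keeps min(4, 5) = 4 s.f.
Rounded to 4 significant figures: 536.2 mg.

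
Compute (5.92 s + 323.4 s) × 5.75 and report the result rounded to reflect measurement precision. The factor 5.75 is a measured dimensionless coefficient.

5.92 s + 323.4 s = 329.32 s; the sum is limited to 1 decimal place (4 s.f.).
Carrying full precision, 329.32 × 5.75 = 1893.59 s; 5.75 has 3 s.f., so the result keeps min(4, 3) = 3 s.f.
Rounded to 3 significant figures: 1.89 × 10^3 s.

1.89 × 10^3 s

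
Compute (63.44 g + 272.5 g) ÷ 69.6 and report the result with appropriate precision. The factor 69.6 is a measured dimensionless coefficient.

63.44 g + 272.5 g = 335.94 g; the sum is limited to 1 decimal place (4 s.f.).
Carrying full precision, 335.94 ÷ 69.6 = 4.82672413793… g; 69.6 has 3 s.f., so the result keeps min(4, 3) = 3 s.f.
Rounded to 3 significant figures: 4.83 g.

4.83 g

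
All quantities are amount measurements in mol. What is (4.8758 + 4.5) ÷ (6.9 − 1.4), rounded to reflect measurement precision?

4.8758 + 4.5 = 9.3758, limited to 1 d.p. → 2 s.f.; 6.9 − 1.4 = 5.5, limited to 1 d.p. → 2 s.f.
Carrying full precision, 9.3758 ÷ 5.5 = 1.70469090909…; keep min(2, 2) = 2 s.f.
Rounded to 2 significant figures: 1.7.

1.7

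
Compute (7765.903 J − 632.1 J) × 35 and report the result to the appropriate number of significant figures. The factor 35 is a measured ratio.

7765.903 J − 632.1 J = 7133.803 J; the difference is limited to 1 decimal place (5 s.f.).
Carrying full precision, 7133.803 × 35 = 249683.105 J; 35 has 2 s.f., so the result keeps min(5, 2) = 2 s.f.
Rounded to 2 significant figures: 2.5 × 10⁵ J.

2.5 × 10⁵ J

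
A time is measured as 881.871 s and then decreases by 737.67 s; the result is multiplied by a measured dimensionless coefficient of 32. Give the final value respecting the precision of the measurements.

881.871 s − 737.67 s = 144.201 s; the difference is limited to 2 decimal places (5 s.f.).
Carrying full precision, 144.201 × 32 = 4614.432 s; 32 has 2 s.f., so the result keeps min(5, 2) = 2 s.f.
Rounded to 2 significant figures: 4.6 × 10^3 s.

4.6 × 10^3 s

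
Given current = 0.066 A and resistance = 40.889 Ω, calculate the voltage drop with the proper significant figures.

voltage drop = 0.066 A × 40.889 Ω = 2.698674 V.
0.066 has 2 significant figures; 40.889 has 5.
Division/multiplication keeps the fewest: 2 significant figures.
Rounded: 2.7 V.

2.7 V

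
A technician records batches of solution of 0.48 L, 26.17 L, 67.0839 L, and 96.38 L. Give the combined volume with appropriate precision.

190.11 L

0.48 L + 26.17 L + 67.0839 L + 96.38 L = 190.1139 L.
Addition/subtraction keeps the fewest decimal places: 0.48 → 2 decimal places, 26.17 → 2 decimal places, 67.0839 → 4 decimal places, 96.38 → 2 decimal places; limit is 2.
Rounded to 2 decimal places: 190.11 L.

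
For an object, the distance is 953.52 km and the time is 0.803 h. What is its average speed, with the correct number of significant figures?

1.19 × 10^3 km/h

average speed = 953.52 km ÷ 0.803 h = 1187.44707347… km/h.
953.52 has 5 significant figures; 0.803 has 3.
Division/multiplication keeps the fewest: 3 significant figures.
Rounded: 1.19 × 10^3 km/h.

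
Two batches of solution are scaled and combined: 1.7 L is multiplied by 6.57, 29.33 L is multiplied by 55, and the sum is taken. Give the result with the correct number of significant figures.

1.6 × 10³ L

1.7 × 6.57 = 11.169 → 11 L (2 s.f., last digit at the 10^0 place).
29.33 × 55 = 1613.15 → 1.6 × 10³ L (2 s.f., last digit at the 10^2 place).
Sum: 1624.319 L; keep the coarser place, 10^2.
Result: 1.6 × 10³ L.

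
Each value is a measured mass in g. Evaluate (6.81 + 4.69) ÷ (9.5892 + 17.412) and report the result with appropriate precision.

6.81 + 4.69 = 11.50, limited to 2 d.p. → 4 s.f.; 9.5892 + 17.412 = 27.0012, limited to 3 d.p. → 5 s.f.
Carrying full precision, 11.50 ÷ 27.0012 = 0.425906996726…; keep min(4, 5) = 4 s.f.
Rounded to 4 significant figures: 0.4259.

0.4259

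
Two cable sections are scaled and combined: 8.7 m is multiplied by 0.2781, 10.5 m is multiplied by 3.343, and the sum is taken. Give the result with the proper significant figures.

37.5 m

8.7 × 0.2781 = 2.41947 → 2.4 m (2 s.f., last digit at the 10^-1 place).
10.5 × 3.343 = 35.1015 → 35.1 m (3 s.f., last digit at the 10^-1 place).
Sum: 37.52097 m; keep the coarser place, 10^-1.
Result: 37.5 m.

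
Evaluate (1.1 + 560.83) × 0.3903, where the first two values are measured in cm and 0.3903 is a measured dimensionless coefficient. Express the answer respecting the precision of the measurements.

219.3 cm

1.1 cm + 560.83 cm = 561.93 cm; the sum is limited to 1 decimal place (4 s.f.).
Carrying full precision, 561.93 × 0.3903 = 219.321279 cm; 0.3903 has 4 s.f., so the result keeps min(4, 4) = 4 s.f.
Rounded to 4 significant figures: 219.3 cm.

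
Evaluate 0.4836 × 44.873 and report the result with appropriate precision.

0.4836 × 44.873 = 21.7005828
Multiplication/division keeps the fewest significant figures: 0.4836 → 4 s.f., 44.873 → 5 s.f.; limit is 4.
Rounded to 4 significant figures: 21.70.

21.70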